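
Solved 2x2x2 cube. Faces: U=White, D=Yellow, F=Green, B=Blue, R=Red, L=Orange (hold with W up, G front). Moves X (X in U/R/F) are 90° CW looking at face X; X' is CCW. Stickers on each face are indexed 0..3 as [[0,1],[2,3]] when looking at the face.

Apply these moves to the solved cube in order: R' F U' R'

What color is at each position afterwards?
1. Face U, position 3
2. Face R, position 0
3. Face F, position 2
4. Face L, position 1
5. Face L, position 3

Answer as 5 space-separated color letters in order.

After move 1 (R'): R=RRRR U=WBWB F=GWGW D=YGYG B=YBYB
After move 2 (F): F=GGWW U=WBOO R=WRBR D=RRYG L=OYOG
After move 3 (U'): U=BOWO F=OYWW R=GGBR B=WRYB L=YBOG
After move 4 (R'): R=GRGB U=BYWW F=OOWO D=RYYW B=GRRB
Query 1: U[3] = W
Query 2: R[0] = G
Query 3: F[2] = W
Query 4: L[1] = B
Query 5: L[3] = G

Answer: W G W B G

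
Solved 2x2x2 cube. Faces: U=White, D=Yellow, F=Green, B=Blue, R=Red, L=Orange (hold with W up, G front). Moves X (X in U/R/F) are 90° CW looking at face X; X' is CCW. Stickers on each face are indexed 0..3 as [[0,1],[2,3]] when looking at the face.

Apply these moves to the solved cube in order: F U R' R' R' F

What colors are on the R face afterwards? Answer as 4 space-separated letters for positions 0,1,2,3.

Answer: O B G B

Derivation:
After move 1 (F): F=GGGG U=WWOO R=WRWR D=RRYY L=OYOY
After move 2 (U): U=OWOW F=WRGG R=BBWR B=OYBB L=GGOY
After move 3 (R'): R=BRBW U=OBOO F=WWGW D=RRYG B=YYRB
After move 4 (R'): R=RWBB U=OROY F=WBGO D=RWYW B=GYRB
After move 5 (R'): R=WBRB U=OROG F=WRGY D=RBYO B=WYWB
After move 6 (F): F=GWYR U=ORYG R=OBGB D=RWYO L=GROB
Query: R face = OBGB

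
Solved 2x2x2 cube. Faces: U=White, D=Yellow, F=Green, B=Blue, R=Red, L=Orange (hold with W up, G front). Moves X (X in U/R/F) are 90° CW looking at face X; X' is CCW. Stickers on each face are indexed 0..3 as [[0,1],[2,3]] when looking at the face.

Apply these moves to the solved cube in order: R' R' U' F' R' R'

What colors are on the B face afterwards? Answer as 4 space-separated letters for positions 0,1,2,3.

Answer: G R B B

Derivation:
After move 1 (R'): R=RRRR U=WBWB F=GWGW D=YGYG B=YBYB
After move 2 (R'): R=RRRR U=WYWY F=GBGB D=YWYW B=GBGB
After move 3 (U'): U=YYWW F=OOGB R=GBRR B=RRGB L=GBOO
After move 4 (F'): F=OBOG U=YYGR R=WBYR D=BOYW L=GWOW
After move 5 (R'): R=BRWY U=YGGR F=OYOR D=BBYG B=WROB
After move 6 (R'): R=RYBW U=YOGW F=OGOR D=BYYR B=GRBB
Query: B face = GRBB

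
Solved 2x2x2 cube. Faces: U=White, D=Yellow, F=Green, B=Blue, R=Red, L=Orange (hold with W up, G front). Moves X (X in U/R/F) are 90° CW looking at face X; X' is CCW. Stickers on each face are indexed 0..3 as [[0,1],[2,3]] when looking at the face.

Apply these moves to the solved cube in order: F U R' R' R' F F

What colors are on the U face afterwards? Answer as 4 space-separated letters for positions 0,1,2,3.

After move 1 (F): F=GGGG U=WWOO R=WRWR D=RRYY L=OYOY
After move 2 (U): U=OWOW F=WRGG R=BBWR B=OYBB L=GGOY
After move 3 (R'): R=BRBW U=OBOO F=WWGW D=RRYG B=YYRB
After move 4 (R'): R=RWBB U=OROY F=WBGO D=RWYW B=GYRB
After move 5 (R'): R=WBRB U=OROG F=WRGY D=RBYO B=WYWB
After move 6 (F): F=GWYR U=ORYG R=OBGB D=RWYO L=GROB
After move 7 (F): F=YGRW U=ORBR R=YBGB D=GOYO L=GROW
Query: U face = ORBR

Answer: O R B R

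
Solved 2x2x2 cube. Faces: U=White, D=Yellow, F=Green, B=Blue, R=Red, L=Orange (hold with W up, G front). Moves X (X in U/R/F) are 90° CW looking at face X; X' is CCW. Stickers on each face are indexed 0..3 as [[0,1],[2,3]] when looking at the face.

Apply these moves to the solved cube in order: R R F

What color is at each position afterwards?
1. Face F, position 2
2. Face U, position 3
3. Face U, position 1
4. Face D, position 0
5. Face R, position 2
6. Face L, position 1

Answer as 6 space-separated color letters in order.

Answer: B O Y R Y Y

Derivation:
After move 1 (R): R=RRRR U=WGWG F=GYGY D=YBYB B=WBWB
After move 2 (R): R=RRRR U=WYWY F=GBGB D=YWYW B=GBGB
After move 3 (F): F=GGBB U=WYOO R=WRYR D=RRYW L=OYOW
Query 1: F[2] = B
Query 2: U[3] = O
Query 3: U[1] = Y
Query 4: D[0] = R
Query 5: R[2] = Y
Query 6: L[1] = Y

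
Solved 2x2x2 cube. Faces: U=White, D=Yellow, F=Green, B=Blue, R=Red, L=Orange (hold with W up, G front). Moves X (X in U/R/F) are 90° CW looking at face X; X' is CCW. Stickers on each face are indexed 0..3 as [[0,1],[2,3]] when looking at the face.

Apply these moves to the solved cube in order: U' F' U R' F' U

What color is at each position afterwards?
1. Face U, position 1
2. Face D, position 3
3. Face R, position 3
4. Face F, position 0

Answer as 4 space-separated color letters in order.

After move 1 (U'): U=WWWW F=OOGG R=GGRR B=RRBB L=BBOO
After move 2 (F'): F=OGOG U=WWGR R=YGYR D=BOYY L=BWOW
After move 3 (U): U=GWRW F=YGOG R=RRYR B=BWBB L=OGOW
After move 4 (R'): R=RRRY U=GBRB F=YWOW D=BGYG B=YWOB
After move 5 (F'): F=WWYO U=GBRR R=GRBY D=GWYG L=OBOR
After move 6 (U): U=RGRB F=GRYO R=YWBY B=OBOB L=WWOR
Query 1: U[1] = G
Query 2: D[3] = G
Query 3: R[3] = Y
Query 4: F[0] = G

Answer: G G Y G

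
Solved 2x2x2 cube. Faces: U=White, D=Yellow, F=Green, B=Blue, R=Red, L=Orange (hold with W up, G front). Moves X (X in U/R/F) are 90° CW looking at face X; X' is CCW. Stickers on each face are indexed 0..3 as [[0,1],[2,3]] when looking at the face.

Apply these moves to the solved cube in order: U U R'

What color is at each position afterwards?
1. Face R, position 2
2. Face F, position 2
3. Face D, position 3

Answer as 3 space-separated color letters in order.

Answer: O G G

Derivation:
After move 1 (U): U=WWWW F=RRGG R=BBRR B=OOBB L=GGOO
After move 2 (U): U=WWWW F=BBGG R=OORR B=GGBB L=RROO
After move 3 (R'): R=OROR U=WBWG F=BWGW D=YBYG B=YGYB
Query 1: R[2] = O
Query 2: F[2] = G
Query 3: D[3] = G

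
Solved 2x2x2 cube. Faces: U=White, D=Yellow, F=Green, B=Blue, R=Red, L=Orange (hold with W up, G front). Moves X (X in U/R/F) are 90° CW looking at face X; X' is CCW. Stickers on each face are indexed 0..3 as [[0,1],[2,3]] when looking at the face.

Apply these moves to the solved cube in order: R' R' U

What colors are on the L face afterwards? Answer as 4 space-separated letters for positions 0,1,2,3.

Answer: G B O O

Derivation:
After move 1 (R'): R=RRRR U=WBWB F=GWGW D=YGYG B=YBYB
After move 2 (R'): R=RRRR U=WYWY F=GBGB D=YWYW B=GBGB
After move 3 (U): U=WWYY F=RRGB R=GBRR B=OOGB L=GBOO
Query: L face = GBOO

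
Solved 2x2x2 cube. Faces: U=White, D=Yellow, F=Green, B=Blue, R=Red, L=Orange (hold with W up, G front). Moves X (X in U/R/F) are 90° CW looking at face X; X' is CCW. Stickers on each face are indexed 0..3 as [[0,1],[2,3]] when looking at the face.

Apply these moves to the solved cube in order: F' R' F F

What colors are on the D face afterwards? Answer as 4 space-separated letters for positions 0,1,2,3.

Answer: B R Y G

Derivation:
After move 1 (F'): F=GGGG U=WWRR R=YRYR D=OOYY L=OWOW
After move 2 (R'): R=RRYY U=WBRB F=GWGR D=OGYG B=YBOB
After move 3 (F): F=GGRW U=WBWW R=RRBY D=YRYG L=OOOG
After move 4 (F): F=RGWG U=WBGO R=WRWY D=BRYG L=OYOR
Query: D face = BRYG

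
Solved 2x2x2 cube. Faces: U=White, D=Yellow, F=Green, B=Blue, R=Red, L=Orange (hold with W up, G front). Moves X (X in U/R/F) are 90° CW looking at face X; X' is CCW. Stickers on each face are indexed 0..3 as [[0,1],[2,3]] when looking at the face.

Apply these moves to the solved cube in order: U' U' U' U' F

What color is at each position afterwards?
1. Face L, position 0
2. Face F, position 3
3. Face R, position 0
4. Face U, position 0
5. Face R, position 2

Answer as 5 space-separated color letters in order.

After move 1 (U'): U=WWWW F=OOGG R=GGRR B=RRBB L=BBOO
After move 2 (U'): U=WWWW F=BBGG R=OORR B=GGBB L=RROO
After move 3 (U'): U=WWWW F=RRGG R=BBRR B=OOBB L=GGOO
After move 4 (U'): U=WWWW F=GGGG R=RRRR B=BBBB L=OOOO
After move 5 (F): F=GGGG U=WWOO R=WRWR D=RRYY L=OYOY
Query 1: L[0] = O
Query 2: F[3] = G
Query 3: R[0] = W
Query 4: U[0] = W
Query 5: R[2] = W

Answer: O G W W W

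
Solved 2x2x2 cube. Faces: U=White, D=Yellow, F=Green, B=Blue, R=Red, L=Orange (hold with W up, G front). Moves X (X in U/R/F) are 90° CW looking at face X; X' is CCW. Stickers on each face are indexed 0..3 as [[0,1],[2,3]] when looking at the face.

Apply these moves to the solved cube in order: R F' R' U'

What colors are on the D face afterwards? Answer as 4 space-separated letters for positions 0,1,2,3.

Answer: O Y Y G

Derivation:
After move 1 (R): R=RRRR U=WGWG F=GYGY D=YBYB B=WBWB
After move 2 (F'): F=YYGG U=WGRR R=BRYR D=OOYB L=OGOW
After move 3 (R'): R=RRBY U=WWRW F=YGGR D=OYYG B=BBOB
After move 4 (U'): U=WWWR F=OGGR R=YGBY B=RROB L=BBOW
Query: D face = OYYG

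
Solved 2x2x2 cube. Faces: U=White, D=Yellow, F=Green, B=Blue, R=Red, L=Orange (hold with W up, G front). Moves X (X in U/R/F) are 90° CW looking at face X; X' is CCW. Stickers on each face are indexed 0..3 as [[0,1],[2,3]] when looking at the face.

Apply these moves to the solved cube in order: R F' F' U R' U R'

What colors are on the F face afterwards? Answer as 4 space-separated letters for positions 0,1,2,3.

Answer: B B Y W

Derivation:
After move 1 (R): R=RRRR U=WGWG F=GYGY D=YBYB B=WBWB
After move 2 (F'): F=YYGG U=WGRR R=BRYR D=OOYB L=OGOW
After move 3 (F'): F=YGYG U=WGBY R=OROR D=GWYB L=OROR
After move 4 (U): U=BWYG F=ORYG R=WBOR B=ORWB L=YGOR
After move 5 (R'): R=BRWO U=BWYO F=OWYG D=GRYG B=BRWB
After move 6 (U): U=YBOW F=BRYG R=BRWO B=YGWB L=OWOR
After move 7 (R'): R=ROBW U=YWOY F=BBYW D=GRYG B=GGRB
Query: F face = BBYW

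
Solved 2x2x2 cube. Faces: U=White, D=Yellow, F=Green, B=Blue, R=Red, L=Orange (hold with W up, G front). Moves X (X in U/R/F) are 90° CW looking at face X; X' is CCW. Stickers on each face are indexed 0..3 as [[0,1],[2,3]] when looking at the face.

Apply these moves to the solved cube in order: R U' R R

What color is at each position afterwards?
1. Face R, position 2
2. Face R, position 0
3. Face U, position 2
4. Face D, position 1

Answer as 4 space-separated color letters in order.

Answer: Y R W G

Derivation:
After move 1 (R): R=RRRR U=WGWG F=GYGY D=YBYB B=WBWB
After move 2 (U'): U=GGWW F=OOGY R=GYRR B=RRWB L=WBOO
After move 3 (R): R=RGRY U=GOWY F=OBGB D=YWYR B=WRGB
After move 4 (R): R=RRYG U=GBWB F=OWGR D=YGYW B=YROB
Query 1: R[2] = Y
Query 2: R[0] = R
Query 3: U[2] = W
Query 4: D[1] = G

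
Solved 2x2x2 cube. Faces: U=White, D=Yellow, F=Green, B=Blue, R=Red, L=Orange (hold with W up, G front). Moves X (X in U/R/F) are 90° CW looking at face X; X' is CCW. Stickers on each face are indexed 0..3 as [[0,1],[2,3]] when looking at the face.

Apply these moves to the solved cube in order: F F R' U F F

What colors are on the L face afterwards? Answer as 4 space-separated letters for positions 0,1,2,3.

Answer: G O O Y

Derivation:
After move 1 (F): F=GGGG U=WWOO R=WRWR D=RRYY L=OYOY
After move 2 (F): F=GGGG U=WWYY R=OROR D=WWYY L=OROR
After move 3 (R'): R=RROO U=WBYB F=GWGY D=WGYG B=YBWB
After move 4 (U): U=YWBB F=RRGY R=YBOO B=ORWB L=GWOR
After move 5 (F): F=GRYR U=YWRW R=BBBO D=OYYG L=GWOG
After move 6 (F): F=YGRR U=YWGW R=RBWO D=BBYG L=GOOY
Query: L face = GOOY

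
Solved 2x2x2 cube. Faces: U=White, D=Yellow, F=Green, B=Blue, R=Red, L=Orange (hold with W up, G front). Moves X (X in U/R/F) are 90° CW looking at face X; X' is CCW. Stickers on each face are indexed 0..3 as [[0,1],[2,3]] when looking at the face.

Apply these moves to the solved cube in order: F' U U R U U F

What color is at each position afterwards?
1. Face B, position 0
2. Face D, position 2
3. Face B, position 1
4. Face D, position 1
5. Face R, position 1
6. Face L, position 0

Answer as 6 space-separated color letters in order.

Answer: B Y O Y R Y

Derivation:
After move 1 (F'): F=GGGG U=WWRR R=YRYR D=OOYY L=OWOW
After move 2 (U): U=RWRW F=YRGG R=BBYR B=OWBB L=GGOW
After move 3 (U): U=RRWW F=BBGG R=OWYR B=GGBB L=YROW
After move 4 (R): R=YORW U=RBWG F=BOGY D=OBYG B=WGRB
After move 5 (U): U=WRGB F=YOGY R=WGRW B=YRRB L=BOOW
After move 6 (U): U=GWBR F=WGGY R=YRRW B=BORB L=YOOW
After move 7 (F): F=GWYG U=GWWO R=BRRW D=RYYG L=YOOB
Query 1: B[0] = B
Query 2: D[2] = Y
Query 3: B[1] = O
Query 4: D[1] = Y
Query 5: R[1] = R
Query 6: L[0] = Y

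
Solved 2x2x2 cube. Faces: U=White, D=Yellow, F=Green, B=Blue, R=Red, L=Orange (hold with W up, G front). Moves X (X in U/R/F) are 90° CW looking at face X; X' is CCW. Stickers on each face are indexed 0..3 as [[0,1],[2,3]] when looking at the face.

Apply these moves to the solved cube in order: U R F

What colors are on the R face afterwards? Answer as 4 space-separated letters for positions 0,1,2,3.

Answer: W B G B

Derivation:
After move 1 (U): U=WWWW F=RRGG R=BBRR B=OOBB L=GGOO
After move 2 (R): R=RBRB U=WRWG F=RYGY D=YBYO B=WOWB
After move 3 (F): F=GRYY U=WROG R=WBGB D=RRYO L=GYOB
Query: R face = WBGB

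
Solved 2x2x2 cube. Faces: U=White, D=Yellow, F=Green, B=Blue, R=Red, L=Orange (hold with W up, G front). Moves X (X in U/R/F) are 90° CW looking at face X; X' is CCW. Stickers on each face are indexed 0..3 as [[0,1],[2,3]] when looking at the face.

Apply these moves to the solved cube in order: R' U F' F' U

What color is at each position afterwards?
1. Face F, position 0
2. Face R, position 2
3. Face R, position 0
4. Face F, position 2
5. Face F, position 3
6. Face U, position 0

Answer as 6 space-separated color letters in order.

Answer: O W O R R G

Derivation:
After move 1 (R'): R=RRRR U=WBWB F=GWGW D=YGYG B=YBYB
After move 2 (U): U=WWBB F=RRGW R=YBRR B=OOYB L=GWOO
After move 3 (F'): F=RWRG U=WWYR R=GBYR D=WOYG L=GBOB
After move 4 (F'): F=WGRR U=WWGY R=OBWR D=BBYG L=GROY
After move 5 (U): U=GWYW F=OBRR R=OOWR B=GRYB L=WGOY
Query 1: F[0] = O
Query 2: R[2] = W
Query 3: R[0] = O
Query 4: F[2] = R
Query 5: F[3] = R
Query 6: U[0] = G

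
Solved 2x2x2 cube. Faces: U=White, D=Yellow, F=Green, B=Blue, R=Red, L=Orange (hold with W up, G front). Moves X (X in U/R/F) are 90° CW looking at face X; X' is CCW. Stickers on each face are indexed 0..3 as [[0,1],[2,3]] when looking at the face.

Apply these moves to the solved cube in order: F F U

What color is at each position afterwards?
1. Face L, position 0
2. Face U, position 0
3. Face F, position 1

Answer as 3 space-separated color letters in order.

After move 1 (F): F=GGGG U=WWOO R=WRWR D=RRYY L=OYOY
After move 2 (F): F=GGGG U=WWYY R=OROR D=WWYY L=OROR
After move 3 (U): U=YWYW F=ORGG R=BBOR B=ORBB L=GGOR
Query 1: L[0] = G
Query 2: U[0] = Y
Query 3: F[1] = R

Answer: G Y R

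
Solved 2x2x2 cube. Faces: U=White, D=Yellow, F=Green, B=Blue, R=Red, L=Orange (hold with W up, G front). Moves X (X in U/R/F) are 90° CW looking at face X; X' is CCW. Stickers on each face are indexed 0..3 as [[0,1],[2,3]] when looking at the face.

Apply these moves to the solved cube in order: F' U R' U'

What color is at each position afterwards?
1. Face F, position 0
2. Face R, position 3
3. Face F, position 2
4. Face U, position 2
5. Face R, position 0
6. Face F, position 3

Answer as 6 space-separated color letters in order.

Answer: G Y G R Y W

Derivation:
After move 1 (F'): F=GGGG U=WWRR R=YRYR D=OOYY L=OWOW
After move 2 (U): U=RWRW F=YRGG R=BBYR B=OWBB L=GGOW
After move 3 (R'): R=BRBY U=RBRO F=YWGW D=ORYG B=YWOB
After move 4 (U'): U=BORR F=GGGW R=YWBY B=BROB L=YWOW
Query 1: F[0] = G
Query 2: R[3] = Y
Query 3: F[2] = G
Query 4: U[2] = R
Query 5: R[0] = Y
Query 6: F[3] = W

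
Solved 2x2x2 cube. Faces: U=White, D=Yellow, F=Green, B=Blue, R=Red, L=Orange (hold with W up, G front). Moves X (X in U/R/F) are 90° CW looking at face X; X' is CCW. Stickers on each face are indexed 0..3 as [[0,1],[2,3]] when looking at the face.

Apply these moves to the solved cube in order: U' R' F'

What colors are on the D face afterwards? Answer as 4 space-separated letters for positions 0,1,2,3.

Answer: B O Y G

Derivation:
After move 1 (U'): U=WWWW F=OOGG R=GGRR B=RRBB L=BBOO
After move 2 (R'): R=GRGR U=WBWR F=OWGW D=YOYG B=YRYB
After move 3 (F'): F=WWOG U=WBGG R=ORYR D=BOYG L=BROW
Query: D face = BOYG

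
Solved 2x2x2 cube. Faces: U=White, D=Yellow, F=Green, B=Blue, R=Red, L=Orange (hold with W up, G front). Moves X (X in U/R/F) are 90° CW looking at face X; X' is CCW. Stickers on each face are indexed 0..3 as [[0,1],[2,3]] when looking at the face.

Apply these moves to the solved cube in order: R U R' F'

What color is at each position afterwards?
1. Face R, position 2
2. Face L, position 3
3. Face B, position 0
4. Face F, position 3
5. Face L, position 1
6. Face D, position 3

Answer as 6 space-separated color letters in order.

After move 1 (R): R=RRRR U=WGWG F=GYGY D=YBYB B=WBWB
After move 2 (U): U=WWGG F=RRGY R=WBRR B=OOWB L=GYOO
After move 3 (R'): R=BRWR U=WWGO F=RWGG D=YRYY B=BOBB
After move 4 (F'): F=WGRG U=WWBW R=RRYR D=YOYY L=GOOG
Query 1: R[2] = Y
Query 2: L[3] = G
Query 3: B[0] = B
Query 4: F[3] = G
Query 5: L[1] = O
Query 6: D[3] = Y

Answer: Y G B G O Y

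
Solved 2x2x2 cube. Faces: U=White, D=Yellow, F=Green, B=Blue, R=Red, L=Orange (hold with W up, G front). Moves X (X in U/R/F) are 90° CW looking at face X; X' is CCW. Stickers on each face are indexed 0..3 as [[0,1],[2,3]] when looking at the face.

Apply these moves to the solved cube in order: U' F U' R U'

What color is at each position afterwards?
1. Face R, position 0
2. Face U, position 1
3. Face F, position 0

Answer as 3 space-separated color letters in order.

After move 1 (U'): U=WWWW F=OOGG R=GGRR B=RRBB L=BBOO
After move 2 (F): F=GOGO U=WWOB R=WGWR D=RGYY L=BYOY
After move 3 (U'): U=WBWO F=BYGO R=GOWR B=WGBB L=RROY
After move 4 (R): R=WGRO U=WYWO F=BGGY D=RBYW B=OGBB
After move 5 (U'): U=YOWW F=RRGY R=BGRO B=WGBB L=OGOY
Query 1: R[0] = B
Query 2: U[1] = O
Query 3: F[0] = R

Answer: B O R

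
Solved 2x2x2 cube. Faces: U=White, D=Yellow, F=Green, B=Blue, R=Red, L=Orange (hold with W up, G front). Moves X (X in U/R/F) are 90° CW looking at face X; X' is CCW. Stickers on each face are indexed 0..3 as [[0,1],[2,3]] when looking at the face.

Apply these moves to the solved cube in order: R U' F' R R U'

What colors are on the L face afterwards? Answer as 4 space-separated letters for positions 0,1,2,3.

After move 1 (R): R=RRRR U=WGWG F=GYGY D=YBYB B=WBWB
After move 2 (U'): U=GGWW F=OOGY R=GYRR B=RRWB L=WBOO
After move 3 (F'): F=OYOG U=GGGR R=BYYR D=BOYB L=WWOW
After move 4 (R): R=YBRY U=GYGG F=OOOB D=BWYR B=RRGB
After move 5 (R): R=RYYB U=GOGB F=OWOR D=BGYR B=GRYB
After move 6 (U'): U=OBGG F=WWOR R=OWYB B=RYYB L=GROW
Query: L face = GROW

Answer: G R O W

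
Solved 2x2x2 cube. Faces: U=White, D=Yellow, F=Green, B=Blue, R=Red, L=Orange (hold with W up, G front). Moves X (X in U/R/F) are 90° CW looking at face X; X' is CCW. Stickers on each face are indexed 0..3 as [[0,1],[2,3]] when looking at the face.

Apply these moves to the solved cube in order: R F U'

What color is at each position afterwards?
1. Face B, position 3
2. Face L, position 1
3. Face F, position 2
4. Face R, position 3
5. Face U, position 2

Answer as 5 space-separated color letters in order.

Answer: B B Y R W

Derivation:
After move 1 (R): R=RRRR U=WGWG F=GYGY D=YBYB B=WBWB
After move 2 (F): F=GGYY U=WGOO R=WRGR D=RRYB L=OYOB
After move 3 (U'): U=GOWO F=OYYY R=GGGR B=WRWB L=WBOB
Query 1: B[3] = B
Query 2: L[1] = B
Query 3: F[2] = Y
Query 4: R[3] = R
Query 5: U[2] = W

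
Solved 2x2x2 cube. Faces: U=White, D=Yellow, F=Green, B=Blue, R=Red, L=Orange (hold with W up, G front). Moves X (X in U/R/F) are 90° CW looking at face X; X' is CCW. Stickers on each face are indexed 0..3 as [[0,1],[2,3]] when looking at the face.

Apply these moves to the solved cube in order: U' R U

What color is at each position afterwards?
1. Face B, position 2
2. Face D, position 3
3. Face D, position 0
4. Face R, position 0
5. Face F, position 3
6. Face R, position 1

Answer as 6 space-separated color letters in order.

After move 1 (U'): U=WWWW F=OOGG R=GGRR B=RRBB L=BBOO
After move 2 (R): R=RGRG U=WOWG F=OYGY D=YBYR B=WRWB
After move 3 (U): U=WWGO F=RGGY R=WRRG B=BBWB L=OYOO
Query 1: B[2] = W
Query 2: D[3] = R
Query 3: D[0] = Y
Query 4: R[0] = W
Query 5: F[3] = Y
Query 6: R[1] = R

Answer: W R Y W Y R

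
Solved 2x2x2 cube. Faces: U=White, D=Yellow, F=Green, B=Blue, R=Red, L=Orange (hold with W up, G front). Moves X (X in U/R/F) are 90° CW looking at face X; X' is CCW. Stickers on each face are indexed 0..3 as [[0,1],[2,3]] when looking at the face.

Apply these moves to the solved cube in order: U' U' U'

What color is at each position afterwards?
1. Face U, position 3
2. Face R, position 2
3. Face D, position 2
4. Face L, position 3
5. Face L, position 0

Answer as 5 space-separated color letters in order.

After move 1 (U'): U=WWWW F=OOGG R=GGRR B=RRBB L=BBOO
After move 2 (U'): U=WWWW F=BBGG R=OORR B=GGBB L=RROO
After move 3 (U'): U=WWWW F=RRGG R=BBRR B=OOBB L=GGOO
Query 1: U[3] = W
Query 2: R[2] = R
Query 3: D[2] = Y
Query 4: L[3] = O
Query 5: L[0] = G

Answer: W R Y O G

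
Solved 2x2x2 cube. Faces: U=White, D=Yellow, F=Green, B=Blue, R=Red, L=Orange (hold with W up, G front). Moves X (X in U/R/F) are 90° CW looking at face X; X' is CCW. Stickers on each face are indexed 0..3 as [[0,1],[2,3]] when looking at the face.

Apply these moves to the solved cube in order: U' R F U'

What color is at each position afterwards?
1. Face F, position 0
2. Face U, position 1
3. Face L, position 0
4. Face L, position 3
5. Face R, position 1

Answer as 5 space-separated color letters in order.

After move 1 (U'): U=WWWW F=OOGG R=GGRR B=RRBB L=BBOO
After move 2 (R): R=RGRG U=WOWG F=OYGY D=YBYR B=WRWB
After move 3 (F): F=GOYY U=WOOB R=WGGG D=RRYR L=BYOB
After move 4 (U'): U=OBWO F=BYYY R=GOGG B=WGWB L=WROB
Query 1: F[0] = B
Query 2: U[1] = B
Query 3: L[0] = W
Query 4: L[3] = B
Query 5: R[1] = O

Answer: B B W B O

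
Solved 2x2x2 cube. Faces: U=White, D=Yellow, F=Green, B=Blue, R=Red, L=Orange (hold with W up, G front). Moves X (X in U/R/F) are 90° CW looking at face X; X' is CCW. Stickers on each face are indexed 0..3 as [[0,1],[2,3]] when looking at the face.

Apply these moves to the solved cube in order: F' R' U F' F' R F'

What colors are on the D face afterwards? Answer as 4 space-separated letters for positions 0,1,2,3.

After move 1 (F'): F=GGGG U=WWRR R=YRYR D=OOYY L=OWOW
After move 2 (R'): R=RRYY U=WBRB F=GWGR D=OGYG B=YBOB
After move 3 (U): U=RWBB F=RRGR R=YBYY B=OWOB L=GWOW
After move 4 (F'): F=RRRG U=RWYY R=GBOY D=WWYG L=GBOB
After move 5 (F'): F=RGRR U=RWGO R=WBWY D=BBYG L=GYOY
After move 6 (R): R=WWYB U=RGGR F=RBRG D=BOYO B=OWWB
After move 7 (F'): F=BGRR U=RGWY R=OWBB D=YYYO L=GROG
Query: D face = YYYO

Answer: Y Y Y O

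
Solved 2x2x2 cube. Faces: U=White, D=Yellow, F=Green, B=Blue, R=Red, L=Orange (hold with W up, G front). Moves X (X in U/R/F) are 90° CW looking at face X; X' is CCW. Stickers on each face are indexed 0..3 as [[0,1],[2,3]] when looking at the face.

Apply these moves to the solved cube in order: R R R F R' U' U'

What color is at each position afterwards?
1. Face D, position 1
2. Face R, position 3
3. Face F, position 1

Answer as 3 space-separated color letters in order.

After move 1 (R): R=RRRR U=WGWG F=GYGY D=YBYB B=WBWB
After move 2 (R): R=RRRR U=WYWY F=GBGB D=YWYW B=GBGB
After move 3 (R): R=RRRR U=WBWB F=GWGW D=YGYG B=YBYB
After move 4 (F): F=GGWW U=WBOO R=WRBR D=RRYG L=OYOG
After move 5 (R'): R=RRWB U=WYOY F=GBWO D=RGYW B=GBRB
After move 6 (U'): U=YYWO F=OYWO R=GBWB B=RRRB L=GBOG
After move 7 (U'): U=YOYW F=GBWO R=OYWB B=GBRB L=RROG
Query 1: D[1] = G
Query 2: R[3] = B
Query 3: F[1] = B

Answer: G B B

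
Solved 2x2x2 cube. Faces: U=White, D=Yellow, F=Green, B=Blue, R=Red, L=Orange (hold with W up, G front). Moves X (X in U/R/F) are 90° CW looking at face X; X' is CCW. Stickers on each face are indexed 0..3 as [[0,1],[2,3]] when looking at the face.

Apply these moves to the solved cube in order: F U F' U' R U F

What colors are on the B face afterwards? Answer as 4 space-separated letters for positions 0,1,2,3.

Answer: O Y W B

Derivation:
After move 1 (F): F=GGGG U=WWOO R=WRWR D=RRYY L=OYOY
After move 2 (U): U=OWOW F=WRGG R=BBWR B=OYBB L=GGOY
After move 3 (F'): F=RGWG U=OWBW R=RBRR D=GYYY L=GWOO
After move 4 (U'): U=WWOB F=GWWG R=RGRR B=RBBB L=OYOO
After move 5 (R): R=RRRG U=WWOG F=GYWY D=GBYR B=BBWB
After move 6 (U): U=OWGW F=RRWY R=BBRG B=OYWB L=GYOO
After move 7 (F): F=WRYR U=OWOY R=GBWG D=RBYR L=GGOB
Query: B face = OYWB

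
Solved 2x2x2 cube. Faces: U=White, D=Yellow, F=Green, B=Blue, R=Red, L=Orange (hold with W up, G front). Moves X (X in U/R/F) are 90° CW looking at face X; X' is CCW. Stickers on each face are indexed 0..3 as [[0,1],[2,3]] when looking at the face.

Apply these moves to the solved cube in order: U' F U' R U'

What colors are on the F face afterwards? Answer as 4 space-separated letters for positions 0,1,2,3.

After move 1 (U'): U=WWWW F=OOGG R=GGRR B=RRBB L=BBOO
After move 2 (F): F=GOGO U=WWOB R=WGWR D=RGYY L=BYOY
After move 3 (U'): U=WBWO F=BYGO R=GOWR B=WGBB L=RROY
After move 4 (R): R=WGRO U=WYWO F=BGGY D=RBYW B=OGBB
After move 5 (U'): U=YOWW F=RRGY R=BGRO B=WGBB L=OGOY
Query: F face = RRGY

Answer: R R G Y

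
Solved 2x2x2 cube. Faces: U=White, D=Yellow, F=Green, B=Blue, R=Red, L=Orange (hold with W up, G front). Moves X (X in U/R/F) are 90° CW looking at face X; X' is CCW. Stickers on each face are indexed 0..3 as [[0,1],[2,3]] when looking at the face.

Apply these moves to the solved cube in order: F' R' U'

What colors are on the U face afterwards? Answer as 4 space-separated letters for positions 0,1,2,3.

After move 1 (F'): F=GGGG U=WWRR R=YRYR D=OOYY L=OWOW
After move 2 (R'): R=RRYY U=WBRB F=GWGR D=OGYG B=YBOB
After move 3 (U'): U=BBWR F=OWGR R=GWYY B=RROB L=YBOW
Query: U face = BBWR

Answer: B B W R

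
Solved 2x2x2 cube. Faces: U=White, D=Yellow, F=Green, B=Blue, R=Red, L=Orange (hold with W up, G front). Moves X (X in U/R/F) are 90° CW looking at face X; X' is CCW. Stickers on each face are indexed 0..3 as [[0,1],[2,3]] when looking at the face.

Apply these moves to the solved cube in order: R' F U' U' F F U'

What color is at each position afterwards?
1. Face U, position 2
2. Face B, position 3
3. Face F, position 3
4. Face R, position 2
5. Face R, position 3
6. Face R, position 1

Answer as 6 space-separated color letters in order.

After move 1 (R'): R=RRRR U=WBWB F=GWGW D=YGYG B=YBYB
After move 2 (F): F=GGWW U=WBOO R=WRBR D=RRYG L=OYOG
After move 3 (U'): U=BOWO F=OYWW R=GGBR B=WRYB L=YBOG
After move 4 (U'): U=OOBW F=YBWW R=OYBR B=GGYB L=WROG
After move 5 (F): F=WYWB U=OOGR R=BYWR D=BOYG L=WROR
After move 6 (F): F=WWBY U=OORR R=GYRR D=WBYG L=WBOO
After move 7 (U'): U=OROR F=WBBY R=WWRR B=GYYB L=GGOO
Query 1: U[2] = O
Query 2: B[3] = B
Query 3: F[3] = Y
Query 4: R[2] = R
Query 5: R[3] = R
Query 6: R[1] = W

Answer: O B Y R R W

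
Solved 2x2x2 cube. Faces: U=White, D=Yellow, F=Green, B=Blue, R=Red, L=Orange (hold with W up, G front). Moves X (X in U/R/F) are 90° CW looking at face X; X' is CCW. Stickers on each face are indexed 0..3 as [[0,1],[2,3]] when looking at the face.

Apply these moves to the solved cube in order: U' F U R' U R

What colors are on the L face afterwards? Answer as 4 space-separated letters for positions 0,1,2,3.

After move 1 (U'): U=WWWW F=OOGG R=GGRR B=RRBB L=BBOO
After move 2 (F): F=GOGO U=WWOB R=WGWR D=RGYY L=BYOY
After move 3 (U): U=OWBW F=WGGO R=RRWR B=BYBB L=GOOY
After move 4 (R'): R=RRRW U=OBBB F=WWGW D=RGYO B=YYGB
After move 5 (U): U=BOBB F=RRGW R=YYRW B=GOGB L=WWOY
After move 6 (R): R=RYWY U=BRBW F=RGGO D=RGYG B=BOOB
Query: L face = WWOY

Answer: W W O Y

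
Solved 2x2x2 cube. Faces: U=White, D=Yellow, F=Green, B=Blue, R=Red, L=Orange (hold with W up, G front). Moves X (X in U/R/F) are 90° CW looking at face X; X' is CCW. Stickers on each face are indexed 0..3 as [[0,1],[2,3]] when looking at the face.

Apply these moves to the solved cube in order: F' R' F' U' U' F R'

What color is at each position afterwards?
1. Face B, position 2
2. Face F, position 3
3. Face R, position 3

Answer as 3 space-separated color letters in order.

Answer: O R W

Derivation:
After move 1 (F'): F=GGGG U=WWRR R=YRYR D=OOYY L=OWOW
After move 2 (R'): R=RRYY U=WBRB F=GWGR D=OGYG B=YBOB
After move 3 (F'): F=WRGG U=WBRY R=GROY D=WWYG L=OBOR
After move 4 (U'): U=BYWR F=OBGG R=WROY B=GROB L=YBOR
After move 5 (U'): U=YRBW F=YBGG R=OBOY B=WROB L=GROR
After move 6 (F): F=GYGB U=YRRR R=BBWY D=OOYG L=GWOW
After move 7 (R'): R=BYBW U=YORW F=GRGR D=OYYB B=GROB
Query 1: B[2] = O
Query 2: F[3] = R
Query 3: R[3] = W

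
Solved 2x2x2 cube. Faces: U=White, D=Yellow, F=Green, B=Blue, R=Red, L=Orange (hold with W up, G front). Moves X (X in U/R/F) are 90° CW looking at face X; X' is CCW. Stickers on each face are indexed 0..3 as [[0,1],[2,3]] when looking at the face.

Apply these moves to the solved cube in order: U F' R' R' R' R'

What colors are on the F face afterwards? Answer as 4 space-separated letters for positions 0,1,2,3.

Answer: R G R G

Derivation:
After move 1 (U): U=WWWW F=RRGG R=BBRR B=OOBB L=GGOO
After move 2 (F'): F=RGRG U=WWBR R=YBYR D=GOYY L=GWOW
After move 3 (R'): R=BRYY U=WBBO F=RWRR D=GGYG B=YOOB
After move 4 (R'): R=RYBY U=WOBY F=RBRO D=GWYR B=GOGB
After move 5 (R'): R=YYRB U=WGBG F=RORY D=GBYO B=ROWB
After move 6 (R'): R=YBYR U=WWBR F=RGRG D=GOYY B=OOBB
Query: F face = RGRG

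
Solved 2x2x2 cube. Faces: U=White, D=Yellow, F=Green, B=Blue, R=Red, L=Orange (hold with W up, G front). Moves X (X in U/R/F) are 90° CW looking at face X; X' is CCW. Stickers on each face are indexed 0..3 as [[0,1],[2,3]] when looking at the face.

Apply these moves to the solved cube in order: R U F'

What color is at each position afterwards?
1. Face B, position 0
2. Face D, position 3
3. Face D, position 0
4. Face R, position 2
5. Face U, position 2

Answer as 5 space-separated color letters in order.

After move 1 (R): R=RRRR U=WGWG F=GYGY D=YBYB B=WBWB
After move 2 (U): U=WWGG F=RRGY R=WBRR B=OOWB L=GYOO
After move 3 (F'): F=RYRG U=WWWR R=BBYR D=YOYB L=GGOG
Query 1: B[0] = O
Query 2: D[3] = B
Query 3: D[0] = Y
Query 4: R[2] = Y
Query 5: U[2] = W

Answer: O B Y Y W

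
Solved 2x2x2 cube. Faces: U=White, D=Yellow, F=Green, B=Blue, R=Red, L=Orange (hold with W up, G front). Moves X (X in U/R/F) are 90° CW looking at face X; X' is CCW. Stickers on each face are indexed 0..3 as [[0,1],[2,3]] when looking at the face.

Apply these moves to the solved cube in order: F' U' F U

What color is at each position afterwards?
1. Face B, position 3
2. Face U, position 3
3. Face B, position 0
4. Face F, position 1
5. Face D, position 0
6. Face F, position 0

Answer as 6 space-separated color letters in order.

Answer: B R B G Y W

Derivation:
After move 1 (F'): F=GGGG U=WWRR R=YRYR D=OOYY L=OWOW
After move 2 (U'): U=WRWR F=OWGG R=GGYR B=YRBB L=BBOW
After move 3 (F): F=GOGW U=WRWB R=WGRR D=YGYY L=BOOO
After move 4 (U): U=WWBR F=WGGW R=YRRR B=BOBB L=GOOO
Query 1: B[3] = B
Query 2: U[3] = R
Query 3: B[0] = B
Query 4: F[1] = G
Query 5: D[0] = Y
Query 6: F[0] = W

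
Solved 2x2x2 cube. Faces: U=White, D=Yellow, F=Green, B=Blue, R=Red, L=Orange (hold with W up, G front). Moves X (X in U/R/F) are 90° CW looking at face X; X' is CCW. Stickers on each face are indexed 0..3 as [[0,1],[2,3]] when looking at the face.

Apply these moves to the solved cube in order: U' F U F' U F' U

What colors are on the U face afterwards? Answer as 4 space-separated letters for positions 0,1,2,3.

After move 1 (U'): U=WWWW F=OOGG R=GGRR B=RRBB L=BBOO
After move 2 (F): F=GOGO U=WWOB R=WGWR D=RGYY L=BYOY
After move 3 (U): U=OWBW F=WGGO R=RRWR B=BYBB L=GOOY
After move 4 (F'): F=GOWG U=OWRW R=GRRR D=OYYY L=GWOB
After move 5 (U): U=ROWW F=GRWG R=BYRR B=GWBB L=GOOB
After move 6 (F'): F=RGGW U=ROBR R=YYOR D=OBYY L=GWOW
After move 7 (U): U=BRRO F=YYGW R=GWOR B=GWBB L=RGOW
Query: U face = BRRO

Answer: B R R O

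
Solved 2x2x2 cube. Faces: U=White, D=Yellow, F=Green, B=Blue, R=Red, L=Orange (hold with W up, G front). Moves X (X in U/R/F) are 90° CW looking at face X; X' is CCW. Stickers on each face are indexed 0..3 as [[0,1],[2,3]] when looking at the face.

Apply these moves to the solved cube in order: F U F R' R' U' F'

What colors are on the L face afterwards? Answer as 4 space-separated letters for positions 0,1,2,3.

After move 1 (F): F=GGGG U=WWOO R=WRWR D=RRYY L=OYOY
After move 2 (U): U=OWOW F=WRGG R=BBWR B=OYBB L=GGOY
After move 3 (F): F=GWGR U=OWYG R=OBWR D=WBYY L=GROR
After move 4 (R'): R=BROW U=OBYO F=GWGG D=WWYR B=YYBB
After move 5 (R'): R=RWBO U=OBYY F=GBGO D=WWYG B=RYWB
After move 6 (U'): U=BYOY F=GRGO R=GBBO B=RWWB L=RYOR
After move 7 (F'): F=ROGG U=BYGB R=WBWO D=YRYG L=RYOO
Query: L face = RYOO

Answer: R Y O O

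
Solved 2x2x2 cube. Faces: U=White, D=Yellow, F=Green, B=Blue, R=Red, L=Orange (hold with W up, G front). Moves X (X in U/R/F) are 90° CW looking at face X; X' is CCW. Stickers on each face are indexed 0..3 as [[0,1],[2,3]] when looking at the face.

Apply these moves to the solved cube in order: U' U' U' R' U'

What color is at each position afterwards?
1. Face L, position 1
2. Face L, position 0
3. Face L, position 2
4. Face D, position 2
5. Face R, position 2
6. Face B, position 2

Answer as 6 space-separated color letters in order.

Answer: O Y O Y B Y

Derivation:
After move 1 (U'): U=WWWW F=OOGG R=GGRR B=RRBB L=BBOO
After move 2 (U'): U=WWWW F=BBGG R=OORR B=GGBB L=RROO
After move 3 (U'): U=WWWW F=RRGG R=BBRR B=OOBB L=GGOO
After move 4 (R'): R=BRBR U=WBWO F=RWGW D=YRYG B=YOYB
After move 5 (U'): U=BOWW F=GGGW R=RWBR B=BRYB L=YOOO
Query 1: L[1] = O
Query 2: L[0] = Y
Query 3: L[2] = O
Query 4: D[2] = Y
Query 5: R[2] = B
Query 6: B[2] = Y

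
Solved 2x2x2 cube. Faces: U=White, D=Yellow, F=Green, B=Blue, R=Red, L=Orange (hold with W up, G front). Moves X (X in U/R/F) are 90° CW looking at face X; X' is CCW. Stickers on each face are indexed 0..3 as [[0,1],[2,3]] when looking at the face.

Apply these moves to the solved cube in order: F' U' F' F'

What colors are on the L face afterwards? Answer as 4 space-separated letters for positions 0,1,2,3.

After move 1 (F'): F=GGGG U=WWRR R=YRYR D=OOYY L=OWOW
After move 2 (U'): U=WRWR F=OWGG R=GGYR B=YRBB L=BBOW
After move 3 (F'): F=WGOG U=WRGY R=OGOR D=BWYY L=BROW
After move 4 (F'): F=GGWO U=WROO R=WGBR D=RWYY L=BYOG
Query: L face = BYOG

Answer: B Y O G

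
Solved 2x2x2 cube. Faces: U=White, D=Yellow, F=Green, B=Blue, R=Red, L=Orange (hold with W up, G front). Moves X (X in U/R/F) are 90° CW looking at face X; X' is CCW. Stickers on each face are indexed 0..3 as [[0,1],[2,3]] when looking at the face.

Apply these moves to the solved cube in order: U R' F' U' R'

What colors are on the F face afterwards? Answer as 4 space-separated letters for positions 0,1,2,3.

Answer: G B R B

Derivation:
After move 1 (U): U=WWWW F=RRGG R=BBRR B=OOBB L=GGOO
After move 2 (R'): R=BRBR U=WBWO F=RWGW D=YRYG B=YOYB
After move 3 (F'): F=WWRG U=WBBB R=RRYR D=GOYG L=GOOW
After move 4 (U'): U=BBWB F=GORG R=WWYR B=RRYB L=YOOW
After move 5 (R'): R=WRWY U=BYWR F=GBRB D=GOYG B=GROB
Query: F face = GBRB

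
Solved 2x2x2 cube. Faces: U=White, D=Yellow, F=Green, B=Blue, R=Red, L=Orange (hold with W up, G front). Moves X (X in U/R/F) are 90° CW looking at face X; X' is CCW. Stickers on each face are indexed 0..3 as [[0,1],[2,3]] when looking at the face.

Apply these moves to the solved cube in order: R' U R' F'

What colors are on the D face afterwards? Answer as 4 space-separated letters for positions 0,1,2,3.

After move 1 (R'): R=RRRR U=WBWB F=GWGW D=YGYG B=YBYB
After move 2 (U): U=WWBB F=RRGW R=YBRR B=OOYB L=GWOO
After move 3 (R'): R=BRYR U=WYBO F=RWGB D=YRYW B=GOGB
After move 4 (F'): F=WBRG U=WYBY R=RRYR D=WOYW L=GOOB
Query: D face = WOYW

Answer: W O Y W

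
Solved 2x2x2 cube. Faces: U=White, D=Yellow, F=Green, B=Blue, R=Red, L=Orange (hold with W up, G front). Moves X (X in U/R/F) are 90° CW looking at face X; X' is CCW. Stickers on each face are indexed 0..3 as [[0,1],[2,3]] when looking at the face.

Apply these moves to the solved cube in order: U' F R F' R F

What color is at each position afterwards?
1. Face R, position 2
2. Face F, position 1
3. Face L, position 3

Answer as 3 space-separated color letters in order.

After move 1 (U'): U=WWWW F=OOGG R=GGRR B=RRBB L=BBOO
After move 2 (F): F=GOGO U=WWOB R=WGWR D=RGYY L=BYOY
After move 3 (R): R=WWRG U=WOOO F=GGGY D=RBYR B=BRWB
After move 4 (F'): F=GYGG U=WOWR R=BWRG D=YYYR L=BOOO
After move 5 (R): R=RBGW U=WYWG F=GYGR D=YWYB B=RROB
After move 6 (F): F=GGRY U=WYOO R=WBGW D=GRYB L=BYOW
Query 1: R[2] = G
Query 2: F[1] = G
Query 3: L[3] = W

Answer: G G W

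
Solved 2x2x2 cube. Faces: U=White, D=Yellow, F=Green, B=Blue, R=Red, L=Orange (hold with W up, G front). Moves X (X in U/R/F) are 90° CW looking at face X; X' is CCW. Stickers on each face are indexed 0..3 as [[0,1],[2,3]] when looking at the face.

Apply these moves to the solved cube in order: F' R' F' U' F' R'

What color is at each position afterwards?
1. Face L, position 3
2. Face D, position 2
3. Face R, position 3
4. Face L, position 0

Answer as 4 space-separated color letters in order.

After move 1 (F'): F=GGGG U=WWRR R=YRYR D=OOYY L=OWOW
After move 2 (R'): R=RRYY U=WBRB F=GWGR D=OGYG B=YBOB
After move 3 (F'): F=WRGG U=WBRY R=GROY D=WWYG L=OBOR
After move 4 (U'): U=BYWR F=OBGG R=WROY B=GROB L=YBOR
After move 5 (F'): F=BGOG U=BYWO R=WRWY D=BRYG L=YROW
After move 6 (R'): R=RYWW U=BOWG F=BYOO D=BGYG B=GRRB
Query 1: L[3] = W
Query 2: D[2] = Y
Query 3: R[3] = W
Query 4: L[0] = Y

Answer: W Y W Y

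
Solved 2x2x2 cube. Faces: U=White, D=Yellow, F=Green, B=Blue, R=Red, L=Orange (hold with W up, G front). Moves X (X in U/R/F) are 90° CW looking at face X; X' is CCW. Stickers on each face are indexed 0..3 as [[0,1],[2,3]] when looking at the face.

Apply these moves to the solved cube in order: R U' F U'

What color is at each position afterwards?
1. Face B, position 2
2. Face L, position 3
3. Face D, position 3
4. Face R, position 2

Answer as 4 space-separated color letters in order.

Answer: W B B W

Derivation:
After move 1 (R): R=RRRR U=WGWG F=GYGY D=YBYB B=WBWB
After move 2 (U'): U=GGWW F=OOGY R=GYRR B=RRWB L=WBOO
After move 3 (F): F=GOYO U=GGOB R=WYWR D=RGYB L=WYOB
After move 4 (U'): U=GBGO F=WYYO R=GOWR B=WYWB L=RROB
Query 1: B[2] = W
Query 2: L[3] = B
Query 3: D[3] = B
Query 4: R[2] = W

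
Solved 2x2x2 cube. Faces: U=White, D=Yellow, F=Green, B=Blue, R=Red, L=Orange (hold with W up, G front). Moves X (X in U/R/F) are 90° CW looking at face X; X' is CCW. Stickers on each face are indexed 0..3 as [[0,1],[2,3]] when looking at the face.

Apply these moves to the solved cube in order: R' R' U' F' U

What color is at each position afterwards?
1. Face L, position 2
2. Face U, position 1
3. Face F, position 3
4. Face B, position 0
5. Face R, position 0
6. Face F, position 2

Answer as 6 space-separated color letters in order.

After move 1 (R'): R=RRRR U=WBWB F=GWGW D=YGYG B=YBYB
After move 2 (R'): R=RRRR U=WYWY F=GBGB D=YWYW B=GBGB
After move 3 (U'): U=YYWW F=OOGB R=GBRR B=RRGB L=GBOO
After move 4 (F'): F=OBOG U=YYGR R=WBYR D=BOYW L=GWOW
After move 5 (U): U=GYRY F=WBOG R=RRYR B=GWGB L=OBOW
Query 1: L[2] = O
Query 2: U[1] = Y
Query 3: F[3] = G
Query 4: B[0] = G
Query 5: R[0] = R
Query 6: F[2] = O

Answer: O Y G G R O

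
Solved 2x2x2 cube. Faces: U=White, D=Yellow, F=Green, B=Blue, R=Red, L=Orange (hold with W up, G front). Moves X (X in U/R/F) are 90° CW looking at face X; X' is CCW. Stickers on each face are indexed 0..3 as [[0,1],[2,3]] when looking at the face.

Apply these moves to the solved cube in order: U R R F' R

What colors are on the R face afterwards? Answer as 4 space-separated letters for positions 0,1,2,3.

After move 1 (U): U=WWWW F=RRGG R=BBRR B=OOBB L=GGOO
After move 2 (R): R=RBRB U=WRWG F=RYGY D=YBYO B=WOWB
After move 3 (R): R=RRBB U=WYWY F=RBGO D=YWYW B=GORB
After move 4 (F'): F=BORG U=WYRB R=WRYB D=GOYW L=GYOW
After move 5 (R): R=YWBR U=WORG F=BORW D=GRYG B=BOYB
Query: R face = YWBR

Answer: Y W B R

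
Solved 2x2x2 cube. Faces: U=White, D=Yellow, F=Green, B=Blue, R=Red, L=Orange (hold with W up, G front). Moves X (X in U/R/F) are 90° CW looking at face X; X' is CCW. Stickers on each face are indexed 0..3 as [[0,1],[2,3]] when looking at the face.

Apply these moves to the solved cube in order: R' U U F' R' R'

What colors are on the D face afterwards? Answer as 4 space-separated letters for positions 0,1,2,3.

Answer: R W Y R

Derivation:
After move 1 (R'): R=RRRR U=WBWB F=GWGW D=YGYG B=YBYB
After move 2 (U): U=WWBB F=RRGW R=YBRR B=OOYB L=GWOO
After move 3 (U): U=BWBW F=YBGW R=OORR B=GWYB L=RROO
After move 4 (F'): F=BWYG U=BWOR R=GOYR D=ROYG L=RWOB
After move 5 (R'): R=ORGY U=BYOG F=BWYR D=RWYG B=GWOB
After move 6 (R'): R=RYOG U=BOOG F=BYYG D=RWYR B=GWWB
Query: D face = RWYR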